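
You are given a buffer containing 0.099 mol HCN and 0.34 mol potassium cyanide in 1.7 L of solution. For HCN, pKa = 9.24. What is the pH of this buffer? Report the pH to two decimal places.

Using pH = pKa + log([base]/[acid]) with [base]/[acid] = 0.34/0.099:
pH = 9.24 + (+0.536) = 9.78

pH = 9.78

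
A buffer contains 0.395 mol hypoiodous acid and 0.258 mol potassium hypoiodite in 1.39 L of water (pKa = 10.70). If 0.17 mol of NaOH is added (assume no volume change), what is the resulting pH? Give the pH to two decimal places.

pH = 10.98

OH- converts HOI to OI-: HOI → 0.225 mol, OI- → 0.428 mol.
pH = pKa + log(n_OI-/n_HOI) = 10.70 + log(0.428/0.225) = 10.70 + (+0.279)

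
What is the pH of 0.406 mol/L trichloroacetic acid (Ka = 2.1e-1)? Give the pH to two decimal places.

Cl3CCOOH ⇌ Cl3CCOO- + H+
Ka = [H+]²/(0.406 − [H+]) = 2.1 × 10^-1
[H+] is not negligible relative to C₀; solve [H+]² + 0.21·[H+] − 0.0853 = 0.
[H+] = [−0.21 + √(0.21² + 0.341)]/2 = 2.05 × 10^-1 M
pH = −log(2.05 × 10^-1) = 0.69

pH = 0.69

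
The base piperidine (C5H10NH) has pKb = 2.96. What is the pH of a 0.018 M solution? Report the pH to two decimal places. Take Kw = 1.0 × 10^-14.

C5H10NH + H2O ⇌ C5H10NH2+ + OH-
Kb = 10^(−2.96) = 1.10 × 10^-3
From the ICE table, Kb = [OH-]²/(0.018 − [OH-]) = 1.10 × 10^-3.
The 5% rule fails; solving [OH-]² + Kb·[OH-] − Kb·C₀ = 0 exactly:
[OH-] = [−0.0011 + √(0.0011² + 7.92e-05)]/2 = 3.93 × 10^-3 M
pOH = −log(3.93 × 10^-3) = 2.41; pH = 14.00 − 2.41 = 11.59

pH = 11.59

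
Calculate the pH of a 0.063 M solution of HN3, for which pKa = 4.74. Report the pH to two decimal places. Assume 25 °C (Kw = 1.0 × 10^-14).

HN3 ⇌ N3- + H+
Ka = 10^(−4.74) = 1.82 × 10^-5
From the ICE table, Ka = x²/(0.063 − x) = 1.82 × 10^-5.
Since Ka ≪ C₀, x ≈ √(Ka·C₀) = 1.07 × 10^-3 M.
(x/C₀ = 1.7% < 5%, so the approximation holds.)
pH = −log[H+] = −log(1.07 × 10^-3) = 2.97

pH = 2.97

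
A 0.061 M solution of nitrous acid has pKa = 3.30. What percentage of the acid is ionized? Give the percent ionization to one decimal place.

HNO2 ⇌ NO2- + H+; let x = [H+] at equilibrium.
Ka = 10^(−3.30) = 5.01 × 10^-4
Ka = x²/(C₀ − x); solving the quadratic gives x = 5.28 × 10^-3 M.
% ionization = x/C₀ × 100% = 5.28 × 10^-3/0.061 × 100% = 8.7%

8.7%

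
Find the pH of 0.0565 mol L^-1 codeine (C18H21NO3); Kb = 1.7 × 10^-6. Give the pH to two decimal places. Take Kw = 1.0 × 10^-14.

C18H21NO3 + H2O ⇌ C18H22NO3+ + OH-
Let x = [OH-] at equilibrium. Kb = x²/(0.0565 − x).
Assume x ≪ 0.0565: x ≈ √(1.7 × 10^-6 × 0.0565) = 3.10 × 10^-4 M
pOH = 3.51, so pH = 14.00 − pOH = 10.49

pH = 10.49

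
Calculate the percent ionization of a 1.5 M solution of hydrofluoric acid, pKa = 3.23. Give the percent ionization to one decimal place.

2.0%

HF ⇌ F- + H+; let x = [H+] at equilibrium.
Ka = 10^(−3.23) = 5.89 × 10^-4
x ≈ √(Ka·C₀) = √(5.89 × 10^-4 × 1.5) = 2.97 × 10^-2 M
% ionization = x/C₀ × 100% = 2.97 × 10^-2/1.5 × 100% = 2.0%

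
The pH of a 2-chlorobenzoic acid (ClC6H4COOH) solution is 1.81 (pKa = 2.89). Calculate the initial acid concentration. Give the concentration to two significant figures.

C₀ = 2.0 × 10^-1 M

[H+] = 10^(-1.81) = 1.55 × 10^-2 M = x
Ka = 10^(−2.89) = 1.29 × 10^-3
Ka = x²/(C₀ − x) ⇒ C₀ = x + x²/Ka
C₀ = 1.55 × 10^-2 + (1.55 × 10^-2)²/(1.29 × 10^-3) = 2.02 × 10^-1 M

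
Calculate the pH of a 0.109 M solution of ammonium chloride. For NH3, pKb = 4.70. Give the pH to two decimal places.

NH4+ is the conjugate acid of the weak base NH3.
Kb = 10^(−4.70) = 2.00 × 10^-5
Ka = Kw/Kb = 1.0×10^-14 / 2.00 × 10^-5 = 5.00 × 10^-10
From the ICE table, Ka = x²/(0.109 − x) = 5.00 × 10^-10.
Since Ka ≪ C₀, x ≈ √(Ka·C₀) = 7.38 × 10^-6 M.
(x/C₀ = 0.0068% < 5%, so the approximation holds.)
pH = −log[H+] = −log(7.38 × 10^-6) = 5.13

pH = 5.13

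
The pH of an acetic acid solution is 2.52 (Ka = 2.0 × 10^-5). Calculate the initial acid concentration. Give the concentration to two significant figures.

C₀ = 4.6 × 10^-1 M

[H+] = 10^(-2.52) = 3.02 × 10^-3 M = x
Ka = x²/(C₀ − x) ⇒ C₀ = x + x²/Ka
C₀ = 3.02 × 10^-3 + (3.02 × 10^-3)²/(2.0 × 10^-5) = 4.59 × 10^-1 M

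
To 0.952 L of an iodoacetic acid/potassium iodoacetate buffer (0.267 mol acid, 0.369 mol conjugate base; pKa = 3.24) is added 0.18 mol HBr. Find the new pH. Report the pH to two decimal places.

pH = 2.87

Added H+ converts ICH2COO- to ICH2COOH: ICH2COOH → 0.447 mol, ICH2COO- → 0.189 mol.
pH = pKa + log(n_ICH2COO-/n_ICH2COOH) = 3.24 + log(0.189/0.447) = 3.24 + (-0.374)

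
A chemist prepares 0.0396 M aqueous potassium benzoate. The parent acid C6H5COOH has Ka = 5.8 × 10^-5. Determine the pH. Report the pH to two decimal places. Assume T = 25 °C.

C6H5COO- is the conjugate base of the weak acid C6H5COOH.
Kb = Kw/Ka = 1.0×10^-14 / 5.8 × 10^-5 = 1.72 × 10^-10
Let x = [OH-] at equilibrium. Kb = x²/(0.0396 − x).
Assume x ≪ 0.0396: x ≈ √(1.72 × 10^-10 × 0.0396) = 2.61 × 10^-6 M
(x/C₀ = 0.0066% < 5%, so the approximation holds.)
pOH = 5.58, so pH = 14.00 − pOH = 8.42

pH = 8.42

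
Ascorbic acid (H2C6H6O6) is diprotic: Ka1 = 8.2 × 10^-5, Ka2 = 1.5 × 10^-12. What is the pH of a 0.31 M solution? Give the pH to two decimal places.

pH = 2.30

Ka1 ≫ Ka2, so treat the first dissociation as the only significant source of H+.
Ka1 = x²/(0.31 − x) = 8.2 × 10^-5
x ≈ √(8.2 × 10^-5 × 0.31) = 5.04 × 10^-3 M
pH = −log(5.04 × 10^-3) = 2.30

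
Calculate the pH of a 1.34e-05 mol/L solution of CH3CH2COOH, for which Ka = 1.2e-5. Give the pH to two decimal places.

pH = 5.10

CH3CH2COOH ⇌ CH3CH2COO- + H+
Ka = x²/(1.34e-05 − x) = 1.2 × 10^-5
The 5% rule fails; solving x² + Ka·x − Ka·C₀ = 0 exactly:
x = [−1.2e-05 + √(1.2e-05² + 6.43e-10)]/2 = 8.03 × 10^-6 M
pH = −log[H+] = −log(8.03 × 10^-6) = 5.10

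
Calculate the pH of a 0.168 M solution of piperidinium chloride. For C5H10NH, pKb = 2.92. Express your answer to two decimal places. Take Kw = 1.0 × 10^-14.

C5H10NH2+ is the conjugate acid of the weak base C5H10NH.
Kb = 10^(−2.92) = 1.20 × 10^-3
Ka = Kw/Kb = 1.0×10^-14 / 1.20 × 10^-3 = 8.33 × 10^-12
Let x = [H+] at equilibrium. Ka = x²/(0.168 − x).
Since Ka ≪ C₀, x ≈ √(Ka·C₀) = 1.18 × 10^-6 M.
(x/C₀ = 0.0007% < 5%, so the approximation holds.)
pH = −log[H+] = −log(1.18 × 10^-6) = 5.93

pH = 5.93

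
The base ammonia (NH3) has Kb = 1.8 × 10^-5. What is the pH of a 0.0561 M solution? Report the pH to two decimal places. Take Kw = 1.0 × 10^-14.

pH = 11.00

NH3 + H2O ⇌ NH4+ + OH-
Kb = [OH-]²/(0.0561 − [OH-]) = 1.8 × 10^-5
Assume [OH-] ≪ 0.0561: [OH-] ≈ √(1.8 × 10^-5 × 0.0561) = 1.00 × 10^-3 M
([OH-]/C₀ = 1.8% < 5%, so the approximation holds.)
pOH = −log(1.00 × 10^-3) = 3.00; pH = 14.00 − 3.00 = 11.00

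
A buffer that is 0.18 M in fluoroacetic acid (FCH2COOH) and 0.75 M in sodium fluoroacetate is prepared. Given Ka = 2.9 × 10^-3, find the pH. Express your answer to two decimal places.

pH = 3.16

pKa = −log(2.9 × 10^-3) = 2.538
Using pH = pKa + log([base]/[acid]) with [base]/[acid] = 0.75/0.18:
pH = 2.538 + (+0.620) = 3.16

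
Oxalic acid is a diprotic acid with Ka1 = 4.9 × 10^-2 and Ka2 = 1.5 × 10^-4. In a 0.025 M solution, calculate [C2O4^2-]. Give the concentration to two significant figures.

1.5 × 10^-4 M

First ionization gives [H+] ≈ [HC2O4-] = 1.82 × 10^-2 M.
Second step: Ka2 = [H+][C2O4^2-]/[HC2O4-] ≈ [C2O4^2-] (since [H+] ≈ [HC2O4-]).
So [C2O4^2-] ≈ Ka2.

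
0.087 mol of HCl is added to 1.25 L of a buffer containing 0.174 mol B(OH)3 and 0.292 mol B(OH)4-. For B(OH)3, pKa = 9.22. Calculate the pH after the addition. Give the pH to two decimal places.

pH = 9.12

Added H+ converts B(OH)4- to B(OH)3: B(OH)3 → 0.261 mol, B(OH)4- → 0.205 mol.
pH = pKa + log(n_B(OH)4-/n_B(OH)3) = 9.22 + log(0.205/0.261) = 9.22 + (-0.105)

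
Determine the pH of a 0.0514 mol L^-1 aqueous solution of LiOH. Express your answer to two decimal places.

pH = 12.71

LiOH is a strong base; [OH-] = 0.0514 M.
pOH = -log(0.0514) = 1.29
pH = 14.00 - 1.29 = 12.71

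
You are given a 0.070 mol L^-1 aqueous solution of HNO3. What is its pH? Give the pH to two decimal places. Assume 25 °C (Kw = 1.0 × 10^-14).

pH = 1.15

HNO3 is a strong acid and dissociates completely, so [H+] = 0.070 M.
pH = -log(0.07) = 1.15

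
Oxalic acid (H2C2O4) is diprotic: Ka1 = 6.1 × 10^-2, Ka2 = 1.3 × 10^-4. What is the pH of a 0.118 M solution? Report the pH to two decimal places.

pH = 1.22

Ka1 ≫ Ka2, so treat the first dissociation as the only significant source of H+.
Ka1 = x²/(0.118 − x) = 6.1 × 10^-2
Solving the quadratic: x = (−Ka1 + √(Ka1² + 4·Ka1·C₀))/2 = 5.97 × 10^-2 M
pH = −log(5.97 × 10^-2) = 1.22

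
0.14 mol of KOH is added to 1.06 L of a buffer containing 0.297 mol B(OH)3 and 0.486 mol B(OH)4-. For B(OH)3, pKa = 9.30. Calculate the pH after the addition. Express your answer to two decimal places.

pH = 9.90

After neutralization: n(B(OH)3) = 0.157 mol, n(B(OH)4-) = 0.626 mol.
pH = pKa + log(n_B(OH)4-/n_B(OH)3) = 9.30 + log(0.626/0.157) = 9.30 + (+0.601)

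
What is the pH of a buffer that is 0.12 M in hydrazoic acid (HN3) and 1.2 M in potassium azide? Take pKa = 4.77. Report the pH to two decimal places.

pH = pKa + log([A⁻]/[HA]) = 4.77 + log(1.2/0.12)
pH = 4.77 + (+1.000) = 5.77

pH = 5.77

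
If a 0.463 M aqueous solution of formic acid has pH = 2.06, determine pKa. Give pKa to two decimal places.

pKa = 3.78

[H+] = 10^(-2.06) = 8.71 × 10^-3 M
At equilibrium [HA] = 0.463 − 8.71 × 10^-3 = 4.54 × 10^-1 M
Ka = [H+][A-]/[HA] = (8.71 × 10^-3)² / 4.54 × 10^-1 = 1.67 × 10^-4
pKa = -log(1.67 × 10^-4) = 3.78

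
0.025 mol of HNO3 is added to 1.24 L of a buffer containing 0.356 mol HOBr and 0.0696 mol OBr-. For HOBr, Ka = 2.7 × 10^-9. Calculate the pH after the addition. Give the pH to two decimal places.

Added H+ converts OBr- to HOBr: HOBr → 0.381 mol, OBr- → 0.0446 mol.
pKa = −log(2.7 × 10^-9) = 8.569
pH = pKa + log(n_OBr-/n_HOBr) = 8.569 + log(0.0446/0.381) = 8.569 + (-0.932)

pH = 7.64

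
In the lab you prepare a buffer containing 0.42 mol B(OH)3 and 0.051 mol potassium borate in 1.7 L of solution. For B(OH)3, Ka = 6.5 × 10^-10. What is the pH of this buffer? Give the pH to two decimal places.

pKa = −log(6.5 × 10^-10) = 9.187
Using pH = pKa + log([base]/[acid]) with [base]/[acid] = 0.051/0.42:
pH = 9.187 + (-0.916) = 8.27

pH = 8.27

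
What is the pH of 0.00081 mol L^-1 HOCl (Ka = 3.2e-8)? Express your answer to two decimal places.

HOCl ⇌ OCl- + H+
From the ICE table, Ka = x²/(0.00081 − x) = 3.2 × 10^-8.
Assume x ≪ 0.00081: x ≈ √(3.2 × 10^-8 × 0.00081) = 5.09 × 10^-6 M
Check: 0.63% ionized — well under 5%, approximation valid.
pH = −log(5.09 × 10^-6) = 5.29

pH = 5.29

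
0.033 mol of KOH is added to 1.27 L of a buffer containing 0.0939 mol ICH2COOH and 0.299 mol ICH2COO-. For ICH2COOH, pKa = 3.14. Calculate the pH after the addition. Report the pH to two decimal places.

OH- converts ICH2COOH to ICH2COO-: ICH2COOH → 0.0609 mol, ICH2COO- → 0.332 mol.
pH = pKa + log([A⁻]/[HA]) = 3.14 + log(0.332/0.0609) = 3.14 +0.737

pH = 3.88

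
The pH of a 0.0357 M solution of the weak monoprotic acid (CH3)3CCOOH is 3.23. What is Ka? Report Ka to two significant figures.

[H+] = 10^(-3.23) = 5.89 × 10^-4 M
At equilibrium [HA] = 0.0357 − 5.89 × 10^-4 = 3.51 × 10^-2 M
Ka = [H+][A-]/[HA] = (5.89 × 10^-4)² / 3.51 × 10^-2 = 9.9 × 10^-6

Ka = 9.9 × 10^-6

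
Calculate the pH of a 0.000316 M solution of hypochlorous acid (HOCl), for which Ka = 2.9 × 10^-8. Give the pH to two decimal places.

HOCl ⇌ OCl- + H+
Ka = [H+]²/(0.000316 − [H+]) = 2.9 × 10^-8
Assume [H+] ≪ 0.000316: [H+] ≈ √(2.9 × 10^-8 × 0.000316) = 3.03 × 10^-6 M
([H+]/C₀ = 0.96% < 5%, so the approximation holds.)
pH = −log(3.03 × 10^-6) = 5.52

pH = 5.52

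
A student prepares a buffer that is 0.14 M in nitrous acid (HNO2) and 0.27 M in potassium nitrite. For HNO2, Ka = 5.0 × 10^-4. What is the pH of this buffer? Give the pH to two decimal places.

pH = 3.59

pKa = −log(5.0 × 10^-4) = 3.301
Using pH = pKa + log([base]/[acid]) with [base]/[acid] = 0.27/0.14:
pH = 3.301 + (+0.285) = 3.59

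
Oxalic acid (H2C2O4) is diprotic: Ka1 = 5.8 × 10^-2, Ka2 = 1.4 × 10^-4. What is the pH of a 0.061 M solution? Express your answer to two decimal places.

pH = 1.43

Since Ka1 ≫ Ka2, the first ionization dominates [H+].
Ka1 = x²/(0.061 − x) = 5.8 × 10^-2
Solving the quadratic: x = (−Ka1 + √(Ka1² + 4·Ka1·C₀))/2 = 3.72 × 10^-2 M
pH = −log(3.72 × 10^-2) = 1.43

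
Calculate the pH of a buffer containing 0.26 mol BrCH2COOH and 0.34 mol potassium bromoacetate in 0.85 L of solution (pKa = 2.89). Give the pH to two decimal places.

pH = 3.01

Using pH = pKa + log([base]/[acid]) with [base]/[acid] = 0.34/0.26:
pH = 2.89 + (+0.117) = 3.01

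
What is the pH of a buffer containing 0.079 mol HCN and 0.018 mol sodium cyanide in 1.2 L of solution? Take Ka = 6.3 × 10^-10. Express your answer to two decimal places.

pKa = −log(6.3 × 10^-10) = 9.201
Henderson–Hasselbalch: pH = pKa + log([CN-]/[HCN]) = 9.201 + log(0.018/0.079)
pH = 9.201 + (-0.642) = 8.56

pH = 8.56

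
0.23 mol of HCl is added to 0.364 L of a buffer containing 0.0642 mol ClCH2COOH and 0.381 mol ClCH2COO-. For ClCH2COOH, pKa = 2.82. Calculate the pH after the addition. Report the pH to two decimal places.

After neutralization: n(ClCH2COOH) = 0.294 mol, n(ClCH2COO-) = 0.151 mol.
pH = pKa + log([A⁻]/[HA]) = 2.82 + log(0.151/0.294) = 2.82 -0.289

pH = 2.53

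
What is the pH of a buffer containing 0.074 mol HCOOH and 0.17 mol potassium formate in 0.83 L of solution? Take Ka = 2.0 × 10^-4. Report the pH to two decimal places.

pH = 4.06

pKa = −log(2.0 × 10^-4) = 3.699
Using pH = pKa + log([base]/[acid]) with [base]/[acid] = 0.17/0.074:
pH = 3.699 + (+0.361) = 4.06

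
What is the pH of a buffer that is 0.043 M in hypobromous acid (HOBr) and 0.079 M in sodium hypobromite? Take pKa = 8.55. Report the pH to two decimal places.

Henderson–Hasselbalch: pH = pKa + log([OBr-]/[HOBr]) = 8.55 + log(0.079/0.043)
pH = 8.55 + (+0.264) = 8.81

pH = 8.81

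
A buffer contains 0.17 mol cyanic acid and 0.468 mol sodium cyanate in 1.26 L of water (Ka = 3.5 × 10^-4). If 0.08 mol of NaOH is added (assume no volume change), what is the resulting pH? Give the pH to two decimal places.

OH- converts HOCN to OCN-: HOCN → 0.09 mol, OCN- → 0.548 mol.
pKa = −log(3.5 × 10^-4) = 3.456
Henderson–Hasselbalch with mole ratio 0.548/0.09: pH = 3.456 + (+0.785)

pH = 4.24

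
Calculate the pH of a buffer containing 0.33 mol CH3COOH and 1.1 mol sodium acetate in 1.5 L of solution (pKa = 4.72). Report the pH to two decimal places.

pH = 5.24

pH = pKa + log([A⁻]/[HA]) = 4.72 + log(1.1/0.33)
pH = 4.72 + (+0.523) = 5.24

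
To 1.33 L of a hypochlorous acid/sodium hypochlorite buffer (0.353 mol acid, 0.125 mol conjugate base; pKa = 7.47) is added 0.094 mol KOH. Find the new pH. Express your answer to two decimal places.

pH = 7.40

After neutralization: n(HOCl) = 0.259 mol, n(OCl-) = 0.219 mol.
pH = pKa + log(n_OCl-/n_HOCl) = 7.47 + log(0.219/0.259) = 7.47 + (-0.073)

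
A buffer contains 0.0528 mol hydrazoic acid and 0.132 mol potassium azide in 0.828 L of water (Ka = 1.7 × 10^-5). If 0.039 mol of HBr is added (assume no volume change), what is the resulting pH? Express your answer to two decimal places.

pH = 4.78

Added H+ converts N3- to HN3: HN3 → 0.0918 mol, N3- → 0.093 mol.
pKa = −log(1.7 × 10^-5) = 4.770
pH = pKa + log([A⁻]/[HA]) = 4.770 + log(0.093/0.0918) = 4.770 +0.006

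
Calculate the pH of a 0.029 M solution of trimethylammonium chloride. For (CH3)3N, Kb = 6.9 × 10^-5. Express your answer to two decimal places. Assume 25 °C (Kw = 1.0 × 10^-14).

(CH3)3NH+ is the conjugate acid of the weak base (CH3)3N.
Ka = Kw/Kb = 1.0×10^-14 / 6.9 × 10^-5 = 1.45 × 10^-10
Let x = [H+] at equilibrium. Ka = x²/(0.029 − x).
Neglecting x in the denominator: x = √(1.45 × 10^-10 × 0.029) = 2.05 × 10^-6 M
(x/C₀ = 0.0071% < 5%, so the approximation holds.)
pH = −log(2.05 × 10^-6) = 5.69

pH = 5.69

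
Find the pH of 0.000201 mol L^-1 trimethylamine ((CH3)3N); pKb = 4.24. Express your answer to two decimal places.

(CH3)3N + H2O ⇌ (CH3)3NH+ + OH-
Kb = 10^(−4.24) = 5.75 × 10^-5
Let x = [OH-] at equilibrium. Kb = x²/(0.000201 − x).
x is not negligible relative to C₀; solve x² + 5.75e-05·x − 1.16e-08 = 0.
x = (−Kb + √(Kb² + 4·Kb·C₀))/2 = 8.25 × 10^-5 M
pOH = −log(8.25 × 10^-5) = 4.08; pH = 14.00 − 4.08 = 9.92

pH = 9.92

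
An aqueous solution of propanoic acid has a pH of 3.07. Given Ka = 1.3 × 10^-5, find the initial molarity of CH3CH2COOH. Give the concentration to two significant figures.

C₀ = 5.7 × 10^-2 M

[H+] = 10^(-3.07) = 8.51 × 10^-4 M = x
Ka = x²/(C₀ − x) ⇒ C₀ = x + x²/Ka
C₀ = 8.51 × 10^-4 + (8.51 × 10^-4)²/(1.3 × 10^-5) = 5.66 × 10^-2 M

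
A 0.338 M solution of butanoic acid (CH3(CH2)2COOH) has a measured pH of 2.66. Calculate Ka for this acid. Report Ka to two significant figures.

Ka = 1.4 × 10^-5

[H+] = 10^(-2.66) = 2.19 × 10^-3 M
At equilibrium [HA] = 0.338 − 2.19 × 10^-3 = 3.36 × 10^-1 M
Ka = [H+][A-]/[HA] = (2.19 × 10^-3)² / 3.36 × 10^-1 = 1.4 × 10^-5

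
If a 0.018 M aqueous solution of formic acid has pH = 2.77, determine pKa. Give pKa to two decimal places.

[H+] = 10^(-2.77) = 1.70 × 10^-3 M
At equilibrium [HA] = 0.018 − 1.70 × 10^-3 = 1.63 × 10^-2 M
Ka = [H+][A-]/[HA] = (1.70 × 10^-3)² / 1.63 × 10^-2 = 1.77 × 10^-4
pKa = -log(1.77 × 10^-4) = 3.75

pKa = 3.75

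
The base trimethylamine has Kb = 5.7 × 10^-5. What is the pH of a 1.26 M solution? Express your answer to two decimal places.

(CH3)3N + H2O ⇌ (CH3)3NH+ + OH-
Let x = [OH-] at equilibrium. Kb = x²/(1.26 − x).
Assume x ≪ 1.26: x ≈ √(5.7 × 10^-5 × 1.26) = 8.47 × 10^-3 M
pOH = −log(8.47 × 10^-3) = 2.07; pH = 14.00 − 2.07 = 11.93

pH = 11.93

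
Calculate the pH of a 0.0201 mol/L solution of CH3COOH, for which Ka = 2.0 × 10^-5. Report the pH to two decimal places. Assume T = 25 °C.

pH = 3.20

CH3COOH ⇌ CH3COO- + H+
Ka = [H+]²/(0.0201 − [H+]) = 2.0 × 10^-5
Since Ka ≪ C₀, [H+] ≈ √(Ka·C₀) = 6.34 × 10^-4 M.
([H+]/C₀ = 3.2% < 5%, so the approximation holds.)
pH = −log(6.34 × 10^-4) = 3.20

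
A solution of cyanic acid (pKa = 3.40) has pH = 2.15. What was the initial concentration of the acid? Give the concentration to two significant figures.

C₀ = 1.3 × 10^-1 M

[H+] = 10^(-2.15) = 7.08 × 10^-3 M = x
Ka = 10^(−3.40) = 3.98 × 10^-4
Ka = x²/(C₀ − x) ⇒ C₀ = x + x²/Ka
C₀ = 7.08 × 10^-3 + (7.08 × 10^-3)²/(3.98 × 10^-4) = 1.33 × 10^-1 M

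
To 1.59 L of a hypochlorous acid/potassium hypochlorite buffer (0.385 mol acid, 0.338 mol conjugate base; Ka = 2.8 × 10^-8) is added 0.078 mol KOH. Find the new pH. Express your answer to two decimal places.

After neutralization: n(HOCl) = 0.307 mol, n(OCl-) = 0.416 mol.
pKa = −log(2.8 × 10^-8) = 7.553
Henderson–Hasselbalch with mole ratio 0.416/0.307: pH = 7.553 + (+0.132)

pH = 7.68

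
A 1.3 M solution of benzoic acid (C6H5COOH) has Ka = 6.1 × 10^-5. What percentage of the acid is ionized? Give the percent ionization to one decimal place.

C6H5COOH ⇌ C6H5COO- + H+; let x = [H+] at equilibrium.
x ≈ √(Ka·C₀) = √(6.1 × 10^-5 × 1.3) = 8.91 × 10^-3 M
% ionization = x/C₀ × 100% = 8.91 × 10^-3/1.3 × 100% = 0.7%

0.7%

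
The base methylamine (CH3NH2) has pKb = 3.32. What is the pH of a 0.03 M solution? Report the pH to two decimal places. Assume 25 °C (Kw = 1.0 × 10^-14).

pH = 11.55

CH3NH2 + H2O ⇌ CH3NH3+ + OH-
Kb = 10^(−3.32) = 4.79 × 10^-4
Kb = x²/(0.03 − x) = 4.79 × 10^-4
x is not negligible relative to C₀; solve x² + 0.000479·x − 1.44e-05 = 0.
x = (−Kb + √(Kb² + 4·Kb·C₀))/2 = 3.56 × 10^-3 M
pOH = −log(3.56 × 10^-3) = 2.45; pH = 14.00 − 2.45 = 11.55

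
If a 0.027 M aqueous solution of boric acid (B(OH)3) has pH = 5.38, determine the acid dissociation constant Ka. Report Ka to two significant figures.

[H+] = 10^(-5.38) = 4.17 × 10^-6 M
At equilibrium [HA] = 0.027 − 4.17 × 10^-6 = 2.70 × 10^-2 M
Ka = [H+][A-]/[HA] = (4.17 × 10^-6)² / 2.70 × 10^-2 = 6.4 × 10^-10

Ka = 6.4 × 10^-10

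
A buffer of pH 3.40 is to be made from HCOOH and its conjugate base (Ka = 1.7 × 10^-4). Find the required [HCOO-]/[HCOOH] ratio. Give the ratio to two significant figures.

pKa = -log(1.7 × 10^-4) = 3.770
pH = pKa + log(r) ⇒ log(r) = 3.40 − 3.770 = -0.370
r = [HCOO-]/[HCOOH] = 10^(-0.370) = 0.427

ratio = 0.43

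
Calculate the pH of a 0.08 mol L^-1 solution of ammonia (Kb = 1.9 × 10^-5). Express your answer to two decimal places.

NH3 + H2O ⇌ NH4+ + OH-
From the ICE table, Kb = x²/(0.08 − x) = 1.9 × 10^-5.
Since Kb ≪ C₀, x ≈ √(Kb·C₀) = 1.23 × 10^-3 M.
pOH = 2.91, so pH = 14.00 − pOH = 11.09

pH = 11.09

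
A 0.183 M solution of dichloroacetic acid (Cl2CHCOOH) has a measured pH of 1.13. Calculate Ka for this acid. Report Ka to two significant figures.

[H+] = 10^(-1.13) = 7.41 × 10^-2 M
At equilibrium [HA] = 0.183 − 7.41 × 10^-2 = 1.09 × 10^-1 M
Ka = [H+][A-]/[HA] = (7.41 × 10^-2)² / 1.09 × 10^-1 = 5.0 × 10^-2

Ka = 5.0 × 10^-2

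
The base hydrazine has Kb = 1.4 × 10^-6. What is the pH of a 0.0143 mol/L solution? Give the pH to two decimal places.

pH = 10.15

N2H4 + H2O ⇌ N2H5+ + OH-
Let x = [OH-] at equilibrium. Kb = x²/(0.0143 − x).
Since Kb ≪ C₀, x ≈ √(Kb·C₀) = 1.41 × 10^-4 M.
pOH = −log(1.41 × 10^-4) = 3.85; pH = 14.00 − 3.85 = 10.15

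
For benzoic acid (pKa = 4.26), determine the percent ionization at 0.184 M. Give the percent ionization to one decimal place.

C6H5COOH ⇌ C6H5COO- + H+; let x = [H+] at equilibrium.
Ka = 10^(−4.26) = 5.50 × 10^-5
x ≈ √(Ka·C₀) = √(5.50 × 10^-5 × 0.184) = 3.18 × 10^-3 M
% ionization = x/C₀ × 100% = 3.18 × 10^-3/0.184 × 100% = 1.7%

1.7%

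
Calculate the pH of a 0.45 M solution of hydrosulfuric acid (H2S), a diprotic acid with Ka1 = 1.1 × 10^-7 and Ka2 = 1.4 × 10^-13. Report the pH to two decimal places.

Ka1 ≫ Ka2, so treat the first dissociation as the only significant source of H+.
Ka1 = x²/(0.45 − x) = 1.1 × 10^-7
x ≈ √(1.1 × 10^-7 × 0.45) = 2.22 × 10^-4 M
pH = −log(2.22 × 10^-4) = 3.65

pH = 3.65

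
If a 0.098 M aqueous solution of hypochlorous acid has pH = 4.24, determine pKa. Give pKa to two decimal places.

[H+] = 10^(-4.24) = 5.75 × 10^-5 M
At equilibrium [HA] = 0.098 − 5.75 × 10^-5 = 9.79 × 10^-2 M
Ka = [H+][A-]/[HA] = (5.75 × 10^-5)² / 9.79 × 10^-2 = 3.38 × 10^-8
pKa = -log(3.38 × 10^-8) = 7.47

pKa = 7.47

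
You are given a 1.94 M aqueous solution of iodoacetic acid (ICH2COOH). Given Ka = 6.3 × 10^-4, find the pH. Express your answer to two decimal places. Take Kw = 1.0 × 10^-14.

ICH2COOH ⇌ ICH2COO- + H+
Ka = [H+]²/(1.94 − [H+]) = 6.3 × 10^-4
Assume [H+] ≪ 1.94: [H+] ≈ √(6.3 × 10^-4 × 1.94) = 3.50 × 10^-2 M
Check: 1.8% ionized — well under 5%, approximation valid.
pH = −log(3.50 × 10^-2) = 1.46

pH = 1.46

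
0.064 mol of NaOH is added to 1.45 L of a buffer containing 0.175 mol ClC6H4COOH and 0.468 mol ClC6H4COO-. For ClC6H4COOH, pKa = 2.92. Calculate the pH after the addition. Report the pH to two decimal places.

pH = 3.60

After neutralization: n(ClC6H4COOH) = 0.111 mol, n(ClC6H4COO-) = 0.532 mol.
Henderson–Hasselbalch with mole ratio 0.532/0.111: pH = 2.92 + (+0.681)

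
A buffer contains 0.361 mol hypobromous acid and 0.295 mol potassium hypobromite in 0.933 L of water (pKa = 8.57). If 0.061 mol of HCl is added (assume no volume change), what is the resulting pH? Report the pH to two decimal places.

pH = 8.31

After neutralization: n(HOBr) = 0.422 mol, n(OBr-) = 0.234 mol.
pH = pKa + log([A⁻]/[HA]) = 8.57 + log(0.234/0.422) = 8.57 -0.256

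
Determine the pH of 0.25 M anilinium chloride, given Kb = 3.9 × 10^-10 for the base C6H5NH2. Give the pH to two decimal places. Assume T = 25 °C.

C6H5NH3+ is the conjugate acid of the weak base C6H5NH2.
Ka = Kw/Kb = 1.0×10^-14 / 3.9 × 10^-10 = 2.56 × 10^-5
Let x = [H+] at equilibrium. Ka = x²/(0.25 − x).
Assume x ≪ 0.25: x ≈ √(2.56 × 10^-5 × 0.25) = 2.53 × 10^-3 M
Check: 1% ionized — well under 5%, approximation valid.
pH = −log[H+] = −log(2.53 × 10^-3) = 2.60

pH = 2.60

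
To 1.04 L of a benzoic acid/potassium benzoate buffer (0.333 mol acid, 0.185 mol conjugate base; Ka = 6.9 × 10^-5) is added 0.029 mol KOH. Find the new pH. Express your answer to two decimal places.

OH- converts C6H5COOH to C6H5COO-: C6H5COOH → 0.304 mol, C6H5COO- → 0.214 mol.
pKa = −log(6.9 × 10^-5) = 4.161
pH = pKa + log([A⁻]/[HA]) = 4.161 + log(0.214/0.304) = 4.161 -0.152

pH = 4.01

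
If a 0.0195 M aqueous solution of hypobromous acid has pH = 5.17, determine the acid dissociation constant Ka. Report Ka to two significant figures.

[H+] = 10^(-5.17) = 6.76 × 10^-6 M
At equilibrium [HA] = 0.0195 − 6.76 × 10^-6 = 1.95 × 10^-2 M
Ka = [H+][A-]/[HA] = (6.76 × 10^-6)² / 1.95 × 10^-2 = 2.3 × 10^-9

Ka = 2.3 × 10^-9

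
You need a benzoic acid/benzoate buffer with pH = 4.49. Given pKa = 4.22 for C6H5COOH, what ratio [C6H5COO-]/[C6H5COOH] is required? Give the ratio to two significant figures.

ratio = 1.9

pH = pKa + log(r) ⇒ log(r) = 4.49 − 4.22 = +0.27
r = [C6H5COO-]/[C6H5COOH] = 10^(+0.27) = 1.86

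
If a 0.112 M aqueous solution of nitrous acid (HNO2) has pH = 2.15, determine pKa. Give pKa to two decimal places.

pKa = 3.32

[H+] = 10^(-2.15) = 7.08 × 10^-3 M
At equilibrium [HA] = 0.112 − 7.08 × 10^-3 = 1.05 × 10^-1 M
Ka = [H+][A-]/[HA] = (7.08 × 10^-3)² / 1.05 × 10^-1 = 4.77 × 10^-4
pKa = -log(4.77 × 10^-4) = 3.32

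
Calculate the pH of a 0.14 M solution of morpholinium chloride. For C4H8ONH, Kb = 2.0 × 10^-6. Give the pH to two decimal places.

pH = 4.58

C4H8ONH2+ is the conjugate acid of the weak base C4H8ONH.
Ka = Kw/Kb = 1.0×10^-14 / 2.0 × 10^-6 = 5.00 × 10^-9
Ka = x²/(0.14 − x) = 5.00 × 10^-9
Neglecting x in the denominator: x = √(5.00 × 10^-9 × 0.14) = 2.65 × 10^-5 M
Check: 0.019% ionized — well under 5%, approximation valid.
pH = −log(2.65 × 10^-5) = 4.58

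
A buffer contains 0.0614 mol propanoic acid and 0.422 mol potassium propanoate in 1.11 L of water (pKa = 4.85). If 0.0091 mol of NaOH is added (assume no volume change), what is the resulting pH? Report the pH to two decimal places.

OH- converts CH3CH2COOH to CH3CH2COO-: CH3CH2COOH → 0.0523 mol, CH3CH2COO- → 0.431 mol.
pH = pKa + log(n_CH3CH2COO-/n_CH3CH2COOH) = 4.85 + log(0.431/0.0523) = 4.85 + (+0.916)

pH = 5.77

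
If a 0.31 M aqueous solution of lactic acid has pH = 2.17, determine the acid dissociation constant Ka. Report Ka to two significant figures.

Ka = 1.5 × 10^-4

[H+] = 10^(-2.17) = 6.76 × 10^-3 M
At equilibrium [HA] = 0.31 − 6.76 × 10^-3 = 3.03 × 10^-1 M
Ka = [H+][A-]/[HA] = (6.76 × 10^-3)² / 3.03 × 10^-1 = 1.5 × 10^-4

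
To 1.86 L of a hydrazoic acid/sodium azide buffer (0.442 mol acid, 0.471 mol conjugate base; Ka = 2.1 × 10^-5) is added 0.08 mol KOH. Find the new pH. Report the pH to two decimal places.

OH- converts HN3 to N3-: HN3 → 0.362 mol, N3- → 0.551 mol.
pKa = −log(2.1 × 10^-5) = 4.678
pH = pKa + log(n_N3-/n_HN3) = 4.678 + log(0.551/0.362) = 4.678 + (+0.182)

pH = 4.86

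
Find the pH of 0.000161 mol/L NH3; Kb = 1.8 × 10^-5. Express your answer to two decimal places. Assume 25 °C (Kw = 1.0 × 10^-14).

pH = 9.66

NH3 + H2O ⇌ NH4+ + OH-
Kb = [OH-]²/(0.000161 − [OH-]) = 1.8 × 10^-5
The 5% rule fails; solving [OH-]² + Kb·[OH-] − Kb·C₀ = 0 exactly:
[OH-] = (−Kb + √(Kb² + 4·Kb·C₀))/2 = 4.56 × 10^-5 M
pOH = −log(4.56 × 10^-5) = 4.34; pH = 14.00 − 4.34 = 9.66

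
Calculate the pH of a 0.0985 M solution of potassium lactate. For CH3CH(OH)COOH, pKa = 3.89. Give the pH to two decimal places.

pH = 8.44

CH3CH(OH)COO- is the conjugate base of the weak acid CH3CH(OH)COOH.
Ka = 10^(−3.89) = 1.29 × 10^-4
Kb = Kw/Ka = 1.0×10^-14 / 1.29 × 10^-4 = 7.75 × 10^-11
From the ICE table, Kb = [OH-]²/(0.0985 − [OH-]) = 7.75 × 10^-11.
Assume [OH-] ≪ 0.0985: [OH-] ≈ √(7.75 × 10^-11 × 0.0985) = 2.76 × 10^-6 M
([OH-]/C₀ = 0.0028% < 5%, so the approximation holds.)
pOH = −log(2.76 × 10^-6) = 5.56; pH = 14.00 − 5.56 = 8.44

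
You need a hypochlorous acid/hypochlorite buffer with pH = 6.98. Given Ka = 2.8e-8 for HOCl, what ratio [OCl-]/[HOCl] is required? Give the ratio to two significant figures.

pKa = -log(2.8 × 10^-8) = 7.553
pH = pKa + log(r) ⇒ log(r) = 6.98 − 7.553 = -0.573
r = [OCl-]/[HOCl] = 10^(-0.573) = 0.267

ratio = 0.27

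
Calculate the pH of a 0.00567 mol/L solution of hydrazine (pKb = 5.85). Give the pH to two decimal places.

N2H4 + H2O ⇌ N2H5+ + OH-
Kb = 10^(−5.85) = 1.41 × 10^-6
Kb = [OH-]²/(0.00567 − [OH-]) = 1.41 × 10^-6
Neglecting [OH-] in the denominator: [OH-] = √(1.41 × 10^-6 × 0.00567) = 8.94 × 10^-5 M
pOH = −log(8.94 × 10^-5) = 4.05; pH = 14.00 − 4.05 = 9.95

pH = 9.95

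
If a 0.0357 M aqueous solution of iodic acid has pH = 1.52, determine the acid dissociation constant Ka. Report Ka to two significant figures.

Ka = 1.7 × 10^-1

[H+] = 10^(-1.52) = 3.02 × 10^-2 M
At equilibrium [HA] = 0.0357 − 3.02 × 10^-2 = 5.50 × 10^-3 M
Ka = [H+][A-]/[HA] = (3.02 × 10^-2)² / 5.50 × 10^-3 = 1.7 × 10^-1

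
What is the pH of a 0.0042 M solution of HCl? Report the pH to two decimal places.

HCl is a strong acid and dissociates completely, so [H+] = 0.0042 M.
pH = -log(0.0042) = 2.38

pH = 2.38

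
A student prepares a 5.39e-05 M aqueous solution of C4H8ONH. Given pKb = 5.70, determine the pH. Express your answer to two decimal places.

pH = 8.97

C4H8ONH + H2O ⇌ C4H8ONH2+ + OH-
Kb = 10^(−5.70) = 2.00 × 10^-6
From the ICE table, Kb = [OH-]²/(5.39e-05 − [OH-]) = 2.00 × 10^-6.
[OH-] is not negligible relative to C₀; solve [OH-]² + 2e-06·[OH-] − 1.08e-10 = 0.
[OH-] = [−2e-06 + √(2e-06² + 4.31e-10)]/2 = 9.43 × 10^-6 M
pOH = 5.03, so pH = 14.00 − pOH = 8.97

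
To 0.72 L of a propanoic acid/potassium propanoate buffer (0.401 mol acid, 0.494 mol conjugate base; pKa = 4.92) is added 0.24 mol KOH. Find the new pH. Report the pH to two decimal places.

OH- converts CH3CH2COOH to CH3CH2COO-: CH3CH2COOH → 0.161 mol, CH3CH2COO- → 0.734 mol.
pH = pKa + log(n_CH3CH2COO-/n_CH3CH2COOH) = 4.92 + log(0.734/0.161) = 4.92 + (+0.659)

pH = 5.58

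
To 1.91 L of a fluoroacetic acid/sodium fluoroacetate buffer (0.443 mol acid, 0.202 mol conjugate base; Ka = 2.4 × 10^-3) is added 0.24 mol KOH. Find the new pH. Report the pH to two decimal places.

OH- converts FCH2COOH to FCH2COO-: FCH2COOH → 0.203 mol, FCH2COO- → 0.442 mol.
pKa = −log(2.4 × 10^-3) = 2.620
pH = pKa + log(n_FCH2COO-/n_FCH2COOH) = 2.620 + log(0.442/0.203) = 2.620 + (+0.338)

pH = 2.96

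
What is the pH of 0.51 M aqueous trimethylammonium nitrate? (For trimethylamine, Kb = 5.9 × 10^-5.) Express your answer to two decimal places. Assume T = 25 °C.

pH = 5.03

(CH3)3NH+ is the conjugate acid of the weak base (CH3)3N.
Ka = Kw/Kb = 1.0×10^-14 / 5.9 × 10^-5 = 1.69 × 10^-10
Ka = x²/(0.51 − x) = 1.69 × 10^-10
Neglecting x in the denominator: x = √(1.69 × 10^-10 × 0.51) = 9.28 × 10^-6 M
pH = −log[H+] = −log(9.28 × 10^-6) = 5.03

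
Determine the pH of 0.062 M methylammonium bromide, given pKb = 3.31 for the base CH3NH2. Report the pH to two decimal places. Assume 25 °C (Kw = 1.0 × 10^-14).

CH3NH3+ is the conjugate acid of the weak base CH3NH2.
Kb = 10^(−3.31) = 4.90 × 10^-4
Ka = Kw/Kb = 1.0×10^-14 / 4.90 × 10^-4 = 2.04 × 10^-11
Let x = [H+] at equilibrium. Ka = x²/(0.062 − x).
Since Ka ≪ C₀, x ≈ √(Ka·C₀) = 1.12 × 10^-6 M.
Check: 0.0018% ionized — well under 5%, approximation valid.
pH = −log[H+] = −log(1.12 × 10^-6) = 5.95

pH = 5.95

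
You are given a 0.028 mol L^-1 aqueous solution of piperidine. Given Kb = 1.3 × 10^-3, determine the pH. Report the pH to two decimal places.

pH = 11.73

C5H10NH + H2O ⇌ C5H10NH2+ + OH-
Let x = [OH-] at equilibrium. Kb = x²/(0.028 − x).
x is not negligible relative to C₀; solve x² + 0.0013·x − 3.64e-05 = 0.
x = (−Kb + √(Kb² + 4·Kb·C₀))/2 = 5.42 × 10^-3 M
pOH = 2.27, so pH = 14.00 − pOH = 11.73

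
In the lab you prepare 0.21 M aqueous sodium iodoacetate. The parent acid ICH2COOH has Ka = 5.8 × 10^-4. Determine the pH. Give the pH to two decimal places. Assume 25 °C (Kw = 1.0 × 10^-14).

ICH2COO- is the conjugate base of the weak acid ICH2COOH.
Kb = Kw/Ka = 1.0×10^-14 / 5.8 × 10^-4 = 1.72 × 10^-11
From the ICE table, Kb = [OH-]²/(0.21 − [OH-]) = 1.72 × 10^-11.
Assume [OH-] ≪ 0.21: [OH-] ≈ √(1.72 × 10^-11 × 0.21) = 1.90 × 10^-6 M
pOH = −log(1.90 × 10^-6) = 5.72; pH = 14.00 − 5.72 = 8.28

pH = 8.28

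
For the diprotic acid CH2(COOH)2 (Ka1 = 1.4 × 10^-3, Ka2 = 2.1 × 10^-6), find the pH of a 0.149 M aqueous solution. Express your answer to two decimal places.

Ka1 ≫ Ka2, so treat the first dissociation as the only significant source of H+.
Ka1 = x²/(0.149 − x) = 1.4 × 10^-3
Solving the quadratic: x = (−Ka1 + √(Ka1² + 4·Ka1·C₀))/2 = 1.38 × 10^-2 M
pH = −log(1.38 × 10^-2) = 1.86

pH = 1.86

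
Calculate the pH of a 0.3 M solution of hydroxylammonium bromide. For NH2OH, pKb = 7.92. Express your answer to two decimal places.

NH3OH+ is the conjugate acid of the weak base NH2OH.
Kb = 10^(−7.92) = 1.20 × 10^-8
Ka = Kw/Kb = 1.0×10^-14 / 1.20 × 10^-8 = 8.33 × 10^-7
Ka = [H+]²/(0.3 − [H+]) = 8.33 × 10^-7
Since Ka ≪ C₀, [H+] ≈ √(Ka·C₀) = 5.00 × 10^-4 M.
([H+]/C₀ = 0.17% < 5%, so the approximation holds.)
pH = −log(5.00 × 10^-4) = 3.30

pH = 3.30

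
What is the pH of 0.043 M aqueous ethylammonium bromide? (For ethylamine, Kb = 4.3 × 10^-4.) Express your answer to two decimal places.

pH = 6.00

C2H5NH3+ is the conjugate acid of the weak base C2H5NH2.
Ka = Kw/Kb = 1.0×10^-14 / 4.3 × 10^-4 = 2.33 × 10^-11
From the ICE table, Ka = [H+]²/(0.043 − [H+]) = 2.33 × 10^-11.
Since Ka ≪ C₀, [H+] ≈ √(Ka·C₀) = 1.00 × 10^-6 M.
Check: 0.0023% ionized — well under 5%, approximation valid.
pH = −log(1.00 × 10^-6) = 6.00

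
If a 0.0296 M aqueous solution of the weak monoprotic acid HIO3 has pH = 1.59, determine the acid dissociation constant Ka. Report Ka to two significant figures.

Ka = 1.7 × 10^-1

[H+] = 10^(-1.59) = 2.57 × 10^-2 M
At equilibrium [HA] = 0.0296 − 2.57 × 10^-2 = 3.90 × 10^-3 M
Ka = [H+][A-]/[HA] = (2.57 × 10^-2)² / 3.90 × 10^-3 = 1.7 × 10^-1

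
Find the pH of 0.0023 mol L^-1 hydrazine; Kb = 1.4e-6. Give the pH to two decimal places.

N2H4 + H2O ⇌ N2H5+ + OH-
From the ICE table, Kb = [OH-]²/(0.0023 − [OH-]) = 1.4 × 10^-6.
Since Kb ≪ C₀, [OH-] ≈ √(Kb·C₀) = 5.67 × 10^-5 M.
pOH = 4.25, so pH = 14.00 − pOH = 9.75

pH = 9.75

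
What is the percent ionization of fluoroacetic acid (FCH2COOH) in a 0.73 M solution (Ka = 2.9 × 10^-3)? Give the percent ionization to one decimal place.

FCH2COOH ⇌ FCH2COO- + H+; let x = [H+] at equilibrium.
Ka = x²/(C₀ − x); solving the quadratic gives x = 4.46 × 10^-2 M.
Fraction ionized = 4.46 × 10^-2 / 0.73 = 0.0611 → 6.1%

6.1%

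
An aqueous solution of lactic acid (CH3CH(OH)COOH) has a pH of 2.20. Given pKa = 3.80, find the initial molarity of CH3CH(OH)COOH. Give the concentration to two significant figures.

[H+] = 10^(-2.20) = 6.31 × 10^-3 M = x
Ka = 10^(−3.80) = 1.58 × 10^-4
Ka = x²/(C₀ − x) ⇒ C₀ = x + x²/Ka
C₀ = 6.31 × 10^-3 + (6.31 × 10^-3)²/(1.58 × 10^-4) = 2.58 × 10^-1 M

C₀ = 2.6 × 10^-1 M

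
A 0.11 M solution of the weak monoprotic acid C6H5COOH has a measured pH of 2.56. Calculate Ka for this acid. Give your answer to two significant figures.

Ka = 7.1 × 10^-5

[H+] = 10^(-2.56) = 2.75 × 10^-3 M
At equilibrium [HA] = 0.11 − 2.75 × 10^-3 = 1.07 × 10^-1 M
Ka = [H+][A-]/[HA] = (2.75 × 10^-3)² / 1.07 × 10^-1 = 7.1 × 10^-5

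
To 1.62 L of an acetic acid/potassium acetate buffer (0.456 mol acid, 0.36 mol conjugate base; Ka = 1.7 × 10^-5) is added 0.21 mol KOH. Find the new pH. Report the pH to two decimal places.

pH = 5.13

OH- converts CH3COOH to CH3COO-: CH3COOH → 0.246 mol, CH3COO- → 0.57 mol.
pKa = −log(1.7 × 10^-5) = 4.770
pH = pKa + log(n_CH3COO-/n_CH3COOH) = 4.770 + log(0.57/0.246) = 4.770 + (+0.365)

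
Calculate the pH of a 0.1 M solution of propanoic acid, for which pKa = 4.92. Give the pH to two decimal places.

pH = 2.96

CH3CH2COOH ⇌ CH3CH2COO- + H+
Ka = 10^(−4.92) = 1.20 × 10^-5
Ka = [H+]²/(0.1 − [H+]) = 1.20 × 10^-5
Since Ka ≪ C₀, [H+] ≈ √(Ka·C₀) = 1.10 × 10^-3 M.
pH = −log(1.10 × 10^-3) = 2.96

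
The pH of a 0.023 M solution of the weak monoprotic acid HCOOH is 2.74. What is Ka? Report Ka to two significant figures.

[H+] = 10^(-2.74) = 1.82 × 10^-3 M
At equilibrium [HA] = 0.023 − 1.82 × 10^-3 = 2.12 × 10^-2 M
Ka = [H+][A-]/[HA] = (1.82 × 10^-3)² / 2.12 × 10^-2 = 1.6 × 10^-4

Ka = 1.6 × 10^-4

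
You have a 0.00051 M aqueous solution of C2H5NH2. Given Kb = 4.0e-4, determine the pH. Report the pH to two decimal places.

pH = 10.47

C2H5NH2 + H2O ⇌ C2H5NH3+ + OH-
From the ICE table, Kb = [OH-]²/(0.00051 − [OH-]) = 4.0 × 10^-4.
The 5% rule fails; solving [OH-]² + Kb·[OH-] − Kb·C₀ = 0 exactly:
[OH-] = [−0.0004 + √(0.0004² + 8.16e-07)]/2 = 2.94 × 10^-4 M
pOH = −log(2.94 × 10^-4) = 3.53; pH = 14.00 − 3.53 = 10.47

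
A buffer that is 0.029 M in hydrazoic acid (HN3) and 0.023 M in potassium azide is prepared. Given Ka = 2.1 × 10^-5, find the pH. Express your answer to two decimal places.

pKa = −log(2.1 × 10^-5) = 4.678
pH = pKa + log([A⁻]/[HA]) = 4.678 + log(0.023/0.029)
pH = 4.678 + (-0.101) = 4.58

pH = 4.58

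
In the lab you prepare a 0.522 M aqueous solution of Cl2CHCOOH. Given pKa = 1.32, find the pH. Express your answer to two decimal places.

Cl2CHCOOH ⇌ Cl2CHCOO- + H+
Ka = 10^(−1.32) = 4.79 × 10^-2
From the ICE table, Ka = [H+]²/(0.522 − [H+]) = 4.79 × 10^-2.
[H+] is not negligible relative to C₀; solve [H+]² + 0.0479·[H+] − 0.025 = 0.
[H+] = [−0.0479 + √(0.0479² + 0.1)]/2 = 1.36 × 10^-1 M
pH = −log(1.36 × 10^-1) = 0.87

pH = 0.87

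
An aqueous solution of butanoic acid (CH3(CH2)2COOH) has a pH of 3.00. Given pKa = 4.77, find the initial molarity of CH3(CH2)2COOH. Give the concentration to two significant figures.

[H+] = 10^(-3.00) = 1.00 × 10^-3 M = x
Ka = 10^(−4.77) = 1.70 × 10^-5
Ka = x²/(C₀ − x) ⇒ C₀ = x + x²/Ka
C₀ = 1.00 × 10^-3 + (1.00 × 10^-3)²/(1.70 × 10^-5) = 5.98 × 10^-2 M

C₀ = 6.0 × 10^-2 M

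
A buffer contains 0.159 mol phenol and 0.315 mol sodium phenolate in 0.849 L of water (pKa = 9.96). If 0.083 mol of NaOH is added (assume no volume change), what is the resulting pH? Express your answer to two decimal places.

OH- converts C6H5OH to C6H5O-: C6H5OH → 0.076 mol, C6H5O- → 0.398 mol.
Henderson–Hasselbalch with mole ratio 0.398/0.076: pH = 9.96 + (+0.719)

pH = 10.68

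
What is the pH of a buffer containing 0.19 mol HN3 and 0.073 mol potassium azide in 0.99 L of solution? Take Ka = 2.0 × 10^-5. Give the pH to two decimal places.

pKa = −log(2.0 × 10^-5) = 4.699
pH = pKa + log([A⁻]/[HA]) = 4.699 + log(0.073/0.19)
pH = 4.699 + (-0.415) = 4.28

pH = 4.28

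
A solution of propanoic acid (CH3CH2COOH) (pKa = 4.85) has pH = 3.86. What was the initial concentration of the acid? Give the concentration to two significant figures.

[H+] = 10^(-3.86) = 1.38 × 10^-4 M = x
Ka = 10^(−4.85) = 1.41 × 10^-5
Ka = x²/(C₀ − x) ⇒ C₀ = x + x²/Ka
C₀ = 1.38 × 10^-4 + (1.38 × 10^-4)²/(1.41 × 10^-5) = 1.49 × 10^-3 M

C₀ = 1.5 × 10^-3 M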